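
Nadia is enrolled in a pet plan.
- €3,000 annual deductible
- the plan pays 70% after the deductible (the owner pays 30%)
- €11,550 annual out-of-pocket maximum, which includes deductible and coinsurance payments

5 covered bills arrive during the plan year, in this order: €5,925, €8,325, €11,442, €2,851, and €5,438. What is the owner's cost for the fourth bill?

#1 (€5,925): €3,000 to deductible, leaving €2,925; 30% of €2,925 = €877.50. Cost to owner: €3,877.50. OOP to date €3,877.50.
#2 (€8,325): 30% coinsurance on €8,325 = €2,497.50. Owner owes €2,497.50 (running OOP €6,375).
#3 (€11,442): deductible met; 30% of €11,442 = €3,432.60. Owner owes €3,432.60 (running OOP €9,807.60).
#4 (€2,851): 30% coinsurance on €2,851 = €855.30. Owner pays €855.30; OOP now €10,662.90.

€855.30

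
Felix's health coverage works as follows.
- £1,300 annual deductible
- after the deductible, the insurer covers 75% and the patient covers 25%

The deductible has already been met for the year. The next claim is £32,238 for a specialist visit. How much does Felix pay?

£8,059.50

The deductible is already satisfied, so the full bill goes to coinsurance.
Patient's 25% share of £32,238 is £8,059.50.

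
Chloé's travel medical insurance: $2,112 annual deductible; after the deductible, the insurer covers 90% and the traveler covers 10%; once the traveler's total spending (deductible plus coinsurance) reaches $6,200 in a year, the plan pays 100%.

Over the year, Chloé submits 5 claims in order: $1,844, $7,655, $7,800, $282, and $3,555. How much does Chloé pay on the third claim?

$780

Claim 1 — $1,844: entire amount goes to the deductible. Cost to traveler: $1,844. OOP to date $1,844.
Claim 2 — $7,655: $268 to deductible, leaving $7,387; 10% of $7,387 = $738.70. Cost to traveler: $1,006.70. OOP to date $2,850.70.
Claim 3 — $7,800: deductible already satisfied, so traveler's share is 10% × $7,800 = $780. Traveler pays $780; OOP now $3,630.70.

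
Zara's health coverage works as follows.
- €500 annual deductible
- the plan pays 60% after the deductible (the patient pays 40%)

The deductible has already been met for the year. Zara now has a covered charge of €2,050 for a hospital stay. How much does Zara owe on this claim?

The deductible is already satisfied, so the full bill goes to coinsurance.
Coinsurance: €2,050 × 40% = €820.

€820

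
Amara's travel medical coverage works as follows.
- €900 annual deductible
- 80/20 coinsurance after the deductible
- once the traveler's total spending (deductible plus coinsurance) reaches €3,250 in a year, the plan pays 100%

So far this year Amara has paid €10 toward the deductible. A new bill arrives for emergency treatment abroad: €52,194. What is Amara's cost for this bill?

€10 of the €900 deductible is already met, leaving €890.
That leaves €52,194 − €890 = €51,304 for coinsurance.
Traveler's 20% share of €51,304 is €10,260.80.
So the traveler owes €890 + €10,260.80 = €11,150.80 before any cap.
That would bring total out-of-pocket to €11,160.80, past the €3,250 cap. The traveler is capped at €3,250 − €10 = €3,240 on this claim.

€3,240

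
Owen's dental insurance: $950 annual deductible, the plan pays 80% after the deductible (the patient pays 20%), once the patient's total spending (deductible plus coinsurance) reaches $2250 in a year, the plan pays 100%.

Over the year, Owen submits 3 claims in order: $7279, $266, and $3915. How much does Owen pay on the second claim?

Claim 1 — $7279: deductible takes $950, $6329 remains; 20% of $6329 = $1265.80. Cost to patient: $2215.80. OOP to date $2215.80.
Claim 2 — $266: 20% coinsurance on $266 = $53.20. OOP would hit $2269 > $2250, so the cap limits the patient to $2250 − $2215.80 = $34.20.

$34.20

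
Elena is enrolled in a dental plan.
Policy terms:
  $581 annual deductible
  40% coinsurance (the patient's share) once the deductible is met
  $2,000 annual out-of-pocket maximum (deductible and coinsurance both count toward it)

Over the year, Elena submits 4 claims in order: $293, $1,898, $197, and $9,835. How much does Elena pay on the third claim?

$78.80

Claim 1 ($293): all of it applies to the deductible. Patient pays $293; OOP now $293.
Claim 2 ($1,898): $288 to deductible, leaving $1,610; 40% of $1,610 = $644. Cost to patient: $932. OOP to date $1,225.
Claim 3 ($197): deductible already satisfied, so patient's share is 40% × $197 = $78.80. Cost to patient: $78.80. OOP to date $1,303.80.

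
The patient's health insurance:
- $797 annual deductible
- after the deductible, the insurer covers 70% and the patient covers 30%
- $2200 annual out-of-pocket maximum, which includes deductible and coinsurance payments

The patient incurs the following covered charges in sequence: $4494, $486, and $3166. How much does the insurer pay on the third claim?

$3017.90

Claim 1 — $4494: $797 finishes the deductible; $3697 goes to coinsurance; 30% of $3697 = $1109.10. Patient owes $1906.10 (running OOP $1906.10). Plan pays $4494 − $1906.10 = $2587.90.
Claim 2 — $486: deductible already satisfied, so patient's share is 30% × $486 = $145.80. Patient pays $145.80; OOP now $2051.90. Plan pays $486 − $145.80 = $340.20.
Claim 3 — $3166: 30% coinsurance on $3166 = $949.80. OOP would hit $3001.70 > $2200, so the cap limits the patient to $2200 − $2051.90 = $148.10. Plan pays $3166 − $148.10 = $3017.90.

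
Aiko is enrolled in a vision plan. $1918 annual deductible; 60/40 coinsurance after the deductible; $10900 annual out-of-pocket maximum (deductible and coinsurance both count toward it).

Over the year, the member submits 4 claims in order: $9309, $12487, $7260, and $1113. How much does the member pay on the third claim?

#1 ($9309): deductible takes $1918, $7391 remains; member's 40% is $2956.40. Member pays $4874.40; OOP now $4874.40.
#2 ($12487): 40% coinsurance on $12487 = $4994.80. Cost to member: $4994.80. OOP to date $9869.20.
#3 ($7260): 40% coinsurance on $7260 = $2904. That would push OOP to $12773.20, over the $10900 cap, so member pays $10900 − $9869.20 = $1030.80.

$1030.80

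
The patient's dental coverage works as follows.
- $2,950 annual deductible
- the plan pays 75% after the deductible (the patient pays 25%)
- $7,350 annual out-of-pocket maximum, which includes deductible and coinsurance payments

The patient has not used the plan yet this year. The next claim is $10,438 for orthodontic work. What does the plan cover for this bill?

$5,616

The full $2,950 deductible is still open; $2,950 of this bill applies to it.
The remaining $7,488 (= $10,438 − $2,950) moves to coinsurance.
Coinsurance: $7,488 × 25% = $1,872.
So the patient owes $2,950 + $1,872 = $4,822 before any cap.
Year-to-date out-of-pocket becomes $0 + $4,822 = $4,822, still under the $7,350 maximum, so no cap applies.
The insurer covers the remainder: $10,438 − $4,822 = $5,616.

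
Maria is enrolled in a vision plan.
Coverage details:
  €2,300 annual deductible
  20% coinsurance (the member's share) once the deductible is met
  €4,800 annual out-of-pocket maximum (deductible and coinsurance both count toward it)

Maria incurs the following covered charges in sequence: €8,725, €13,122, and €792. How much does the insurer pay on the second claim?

€11,907

Claim 1 (€8,725): €2,300 finishes the deductible; €6,425 goes to coinsurance; member's 20% is €1,285. Cost to member: €3,585. OOP to date €3,585. Insurer: €8,725 − €3,585 = €5,140.
Claim 2 (€13,122): deductible already satisfied, so member's share is 20% × €13,122 = €2,624.40. That would push OOP to €6,209.40, over the €4,800 cap, so member pays €4,800 − €3,585 = €1,215. Plan pays €13,122 − €1,215 = €11,907.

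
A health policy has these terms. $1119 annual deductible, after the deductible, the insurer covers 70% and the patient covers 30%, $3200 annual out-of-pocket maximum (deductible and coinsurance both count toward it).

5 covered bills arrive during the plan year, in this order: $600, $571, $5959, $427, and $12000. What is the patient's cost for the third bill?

$1787.70

Bill 1, $600: all of it applies to the deductible. Cost to patient: $600. OOP to date $600.
Bill 2, $571: $519 to deductible, leaving $52; coinsurance $52 × 30% = $15.60. Patient owes $534.60 (running OOP $1134.60).
Bill 3, $5959: deductible already satisfied, so patient's share is 30% × $5959 = $1787.70. Cost to patient: $1787.70. OOP to date $2922.30.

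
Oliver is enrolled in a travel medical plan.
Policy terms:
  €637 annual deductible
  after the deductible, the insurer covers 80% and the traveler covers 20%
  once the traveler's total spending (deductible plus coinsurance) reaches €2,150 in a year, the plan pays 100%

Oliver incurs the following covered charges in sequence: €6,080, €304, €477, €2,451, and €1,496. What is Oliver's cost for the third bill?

#1 (€6,080): €637 finishes the deductible; €5,443 goes to coinsurance; 20% of €5,443 = €1,088.60. Cost to traveler: €1,725.60. OOP to date €1,725.60.
#2 (€304): deductible met; 20% of €304 = €60.80. Traveler pays €60.80; OOP now €1,786.40.
#3 (€477): deductible met; 20% of €477 = €95.40. Cost to traveler: €95.40. OOP to date €1,881.80.

€95.40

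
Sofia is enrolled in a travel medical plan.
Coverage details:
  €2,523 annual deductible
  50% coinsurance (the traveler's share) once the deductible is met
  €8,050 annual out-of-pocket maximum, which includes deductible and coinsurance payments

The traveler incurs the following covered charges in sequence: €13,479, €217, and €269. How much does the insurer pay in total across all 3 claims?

€5,915

Bill 1, €13,479: €2,523 finishes the deductible; €10,956 goes to coinsurance; 50% of €10,956 = €5,478. Cost to traveler: €8,001. OOP to date €8,001. Insurer: €13,479 − €8,001 = €5,478.
Bill 2, €217: deductible already satisfied, so traveler's share is 50% × €217 = €108.50. Adding that to €8,001 gives €8,109.50, past the €8,050 cap; traveler pays only €8,050 − €8,001 = €49. Plan pays €217 − €49 = €168.
Bill 3, €269: deductible already satisfied, so traveler's share is 50% × €269 = €134.50. That would push OOP to €8,184.50, over the €8,050 cap, so traveler pays €8,050 − €8,050 = €0. Insurer: €269 − €0 = €269.
Insurer total: €5,478 + €168 + €269 = €5,915.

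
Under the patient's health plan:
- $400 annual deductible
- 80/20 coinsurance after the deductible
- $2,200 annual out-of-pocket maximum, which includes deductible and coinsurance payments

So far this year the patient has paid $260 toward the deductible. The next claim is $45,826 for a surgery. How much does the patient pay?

Remaining deductible: $400 − $260 = $140.
The remaining $45,686 (= $45,826 − $140) moves to coinsurance.
20% of $45,686 = $9,137.20 falls to the patient.
So the patient owes $140 + $9,137.20 = $9,277.20 before any cap.
Adding $9,277.20 to the $260 already spent would give $9,537.20, which exceeds the $2,200 cap; the patient pays just $2,200 − $260 = $1,940.

$1,940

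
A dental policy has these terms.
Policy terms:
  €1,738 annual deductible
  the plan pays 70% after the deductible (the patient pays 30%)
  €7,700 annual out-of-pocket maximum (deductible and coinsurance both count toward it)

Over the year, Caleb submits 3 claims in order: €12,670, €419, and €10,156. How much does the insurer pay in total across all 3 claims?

Claim 1 (€12,670): €1,738 finishes the deductible; €10,932 goes to coinsurance; patient's 30% is €3,279.60. Cost to patient: €5,017.60. OOP to date €5,017.60. Insurer: €12,670 − €5,017.60 = €7,652.40.
Claim 2 (€419): deductible already satisfied, so patient's share is 30% × €419 = €125.70. Patient owes €125.70 (running OOP €5,143.30). Plan pays €419 − €125.70 = €293.30.
Claim 3 (€10,156): 30% coinsurance on €10,156 = €3,046.80. OOP would hit €8,190.10 > €7,700, so the cap limits the patient to €7,700 − €5,143.30 = €2,556.70. Plan pays €10,156 − €2,556.70 = €7,599.30.
Insurer total = bills − patient's total = €23,245 − €7,700 = €15,545.

€15,545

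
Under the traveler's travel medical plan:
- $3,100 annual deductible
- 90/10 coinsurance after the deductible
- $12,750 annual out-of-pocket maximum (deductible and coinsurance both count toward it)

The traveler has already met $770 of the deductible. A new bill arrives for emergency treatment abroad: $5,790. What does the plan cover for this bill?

$3,114

$770 of the $3,100 deductible is already met, leaving $2,330.
The remaining $3,460 (= $5,790 − $2,330) moves to coinsurance.
Coinsurance: $3,460 × 10% = $346.
That puts the traveler's cost at $2,330 + $346 = $2,676 before any cap.
Cumulative spending $770 + $2,676 = $3,446 stays under the $12,750 maximum.
The plan picks up $5,790 − $2,676 = $3,114.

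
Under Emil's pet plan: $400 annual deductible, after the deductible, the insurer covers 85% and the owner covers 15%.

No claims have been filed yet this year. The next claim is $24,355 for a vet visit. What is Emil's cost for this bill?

$3,993.25

The full $400 deductible is still open; $400 of this bill applies to it.
The remaining $23,955 (= $24,355 − $400) moves to coinsurance.
Coinsurance: $23,955 × 15% = $3,593.25.
Owner responsibility: $400 + $3,593.25 = $3,993.25.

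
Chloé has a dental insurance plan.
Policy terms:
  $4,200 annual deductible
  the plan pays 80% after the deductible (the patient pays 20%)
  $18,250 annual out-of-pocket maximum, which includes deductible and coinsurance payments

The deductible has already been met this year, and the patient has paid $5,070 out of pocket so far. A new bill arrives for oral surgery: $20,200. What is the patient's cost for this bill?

The deductible is already satisfied, so the full bill goes to coinsurance.
Patient's 20% share of $20,200 is $4,040.
Year-to-date out-of-pocket becomes $5,070 + $4,040 = $9,110, still under the $18,250 maximum, so no cap applies.

$4,040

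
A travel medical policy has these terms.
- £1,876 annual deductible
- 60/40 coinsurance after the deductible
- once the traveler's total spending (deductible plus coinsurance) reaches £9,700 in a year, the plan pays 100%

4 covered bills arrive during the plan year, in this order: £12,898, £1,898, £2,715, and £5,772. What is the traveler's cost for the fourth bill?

£1,570

Bill 1, £12,898: £1,876 finishes the deductible; £11,022 goes to coinsurance; coinsurance £11,022 × 40% = £4,408.80. Cost to traveler: £6,284.80. OOP to date £6,284.80.
Bill 2, £1,898: deductible met; 40% of £1,898 = £759.20. Traveler pays £759.20; OOP now £7,044.
Bill 3, £2,715: deductible met; 40% of £2,715 = £1,086. Traveler owes £1,086 (running OOP £8,130).
Bill 4, £5,772: 40% coinsurance on £5,772 = £2,308.80. That would push OOP to £10,438.80, over the £9,700 cap, so traveler pays £9,700 − £8,130 = £1,570.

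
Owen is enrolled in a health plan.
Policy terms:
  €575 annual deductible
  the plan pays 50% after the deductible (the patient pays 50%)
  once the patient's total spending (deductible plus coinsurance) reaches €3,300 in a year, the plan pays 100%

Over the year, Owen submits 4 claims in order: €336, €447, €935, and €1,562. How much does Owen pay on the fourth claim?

€781

Bill 1, €336: entire amount goes to the deductible. Cost to patient: €336. OOP to date €336.
Bill 2, €447: €239 to deductible, leaving €208; 50% of €208 = €104. Patient pays €343; OOP now €679.
Bill 3, €935: deductible already satisfied, so patient's share is 50% × €935 = €467.50. Patient pays €467.50; OOP now €1,146.50.
Bill 4, €1,562: deductible met; 50% of €1,562 = €781. Patient owes €781 (running OOP €1,927.50).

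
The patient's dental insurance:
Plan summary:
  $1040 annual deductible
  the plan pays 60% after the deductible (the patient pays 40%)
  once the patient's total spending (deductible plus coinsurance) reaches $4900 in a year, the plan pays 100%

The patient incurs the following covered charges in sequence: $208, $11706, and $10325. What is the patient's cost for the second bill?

$4692

Bill 1, $208: fully absorbed by the deductible. Patient owes $208 (running OOP $208).
Bill 2, $11706: deductible takes $832, $10874 remains; coinsurance $10874 × 40% = $4349.60. Together that's $832 + $4349.60 = $5181.60. OOP would hit $5389.60 > $4900, so the cap limits the patient to $4900 − $208 = $4692.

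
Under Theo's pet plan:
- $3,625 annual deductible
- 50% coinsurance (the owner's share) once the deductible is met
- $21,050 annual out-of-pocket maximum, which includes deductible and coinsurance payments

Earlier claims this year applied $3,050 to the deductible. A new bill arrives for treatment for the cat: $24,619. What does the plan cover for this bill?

$12,022

Remaining deductible: $3,625 − $3,050 = $575.
The remaining $24,044 (= $24,619 − $575) moves to coinsurance.
Coinsurance: $24,044 × 50% = $12,022.
So the owner owes $575 + $12,022 = $12,597 before any cap.
Year-to-date out-of-pocket becomes $3,050 + $12,597 = $15,647, still under the $21,050 maximum, so no cap applies.
Insurer pays the balance: $24,619 − $12,597 = $12,022.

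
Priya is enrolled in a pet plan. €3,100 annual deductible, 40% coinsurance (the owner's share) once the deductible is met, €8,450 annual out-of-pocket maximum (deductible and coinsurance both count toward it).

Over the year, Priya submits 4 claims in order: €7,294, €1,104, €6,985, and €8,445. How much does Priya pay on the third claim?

€2,794

Bill 1, €7,294: €3,100 to deductible, leaving €4,194; coinsurance €4,194 × 40% = €1,677.60. Cost to owner: €4,777.60. OOP to date €4,777.60.
Bill 2, €1,104: deductible already satisfied, so owner's share is 40% × €1,104 = €441.60. Cost to owner: €441.60. OOP to date €5,219.20.
Bill 3, €6,985: deductible already satisfied, so owner's share is 40% × €6,985 = €2,794. Owner owes €2,794 (running OOP €8,013.20).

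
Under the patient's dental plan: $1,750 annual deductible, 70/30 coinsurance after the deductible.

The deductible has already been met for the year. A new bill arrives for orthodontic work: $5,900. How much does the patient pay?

With the deductible met, the entire $5,900 is subject to coinsurance.
30% of $5,900 = $1,770 falls to the patient.

$1,770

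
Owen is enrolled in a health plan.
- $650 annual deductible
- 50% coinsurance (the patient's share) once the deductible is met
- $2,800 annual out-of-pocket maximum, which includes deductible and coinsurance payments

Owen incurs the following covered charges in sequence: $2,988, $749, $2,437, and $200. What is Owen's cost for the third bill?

$606.50

Bill 1, $2,988: $650 finishes the deductible; $2,338 goes to coinsurance; coinsurance $2,338 × 50% = $1,169. Patient pays $1,819; OOP now $1,819.
Bill 2, $749: deductible met; 50% of $749 = $374.50. Patient pays $374.50; OOP now $2,193.50.
Bill 3, $2,437: deductible already satisfied, so patient's share is 50% × $2,437 = $1,218.50. Adding that to $2,193.50 gives $3,412, past the $2,800 cap; patient pays only $2,800 − $2,193.50 = $606.50.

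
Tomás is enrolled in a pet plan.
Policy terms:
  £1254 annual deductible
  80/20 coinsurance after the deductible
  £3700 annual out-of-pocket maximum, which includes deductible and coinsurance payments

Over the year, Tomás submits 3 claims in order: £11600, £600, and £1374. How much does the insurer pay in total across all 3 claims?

£9874

#1 (£11600): £1254 finishes the deductible; £10346 goes to coinsurance; owner's 20% is £2069.20. Owner owes £3323.20 (running OOP £3323.20). Insurer: £11600 − £3323.20 = £8276.80.
#2 (£600): 20% coinsurance on £600 = £120. Cost to owner: £120. OOP to date £3443.20. Plan pays £600 − £120 = £480.
#3 (£1374): 20% coinsurance on £1374 = £274.80. Adding that to £3443.20 gives £3718, past the £3700 cap; owner pays only £3700 − £3443.20 = £256.80. Plan pays £1374 − £256.80 = £1117.20.
Insurer total: £8276.80 + £480 + £1117.20 = £9874.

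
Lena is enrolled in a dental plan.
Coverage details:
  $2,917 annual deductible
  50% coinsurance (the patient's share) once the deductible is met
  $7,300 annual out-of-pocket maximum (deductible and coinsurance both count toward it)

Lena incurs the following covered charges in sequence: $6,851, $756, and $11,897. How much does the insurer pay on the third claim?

$9,859

Bill 1, $6,851: $2,917 finishes the deductible; $3,934 goes to coinsurance; patient's 50% is $1,967. Cost to patient: $4,884. OOP to date $4,884. Plan pays $6,851 − $4,884 = $1,967.
Bill 2, $756: deductible already satisfied, so patient's share is 50% × $756 = $378. Cost to patient: $378. OOP to date $5,262. Plan pays $756 − $378 = $378.
Bill 3, $11,897: deductible met; 50% of $11,897 = $5,948.50. That would push OOP to $11,210.50, over the $7,300 cap, so patient pays $7,300 − $5,262 = $2,038. Insurer: $11,897 − $2,038 = $9,859.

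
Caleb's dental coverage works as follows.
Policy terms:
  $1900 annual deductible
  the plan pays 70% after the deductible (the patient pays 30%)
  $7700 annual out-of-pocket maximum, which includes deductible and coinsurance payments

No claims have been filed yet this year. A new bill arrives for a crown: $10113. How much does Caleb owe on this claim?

Nothing has been paid toward the $1900 deductible, so the first $1900 of this charge is applied there.
After the $1900 deductible portion, $10113 − $1900 = $8213 is subject to coinsurance.
Patient's 30% share of $8213 is $2463.90.
Patient responsibility before any cap: $1900 + $2463.90 = $4363.90.
Year-to-date out-of-pocket becomes $0 + $4363.90 = $4363.90, still under the $7700 maximum, so no cap applies.

$4363.90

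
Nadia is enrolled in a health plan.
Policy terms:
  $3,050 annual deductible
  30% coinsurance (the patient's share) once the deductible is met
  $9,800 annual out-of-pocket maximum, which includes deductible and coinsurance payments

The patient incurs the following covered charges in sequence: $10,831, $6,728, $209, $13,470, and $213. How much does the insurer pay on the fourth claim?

Bill 1, $10,831: $3,050 to deductible, leaving $7,781; coinsurance $7,781 × 30% = $2,334.30. Patient pays $5,384.30; OOP now $5,384.30. Insurer: $10,831 − $5,384.30 = $5,446.70.
Bill 2, $6,728: deductible met; 30% of $6,728 = $2,018.40. Patient owes $2,018.40 (running OOP $7,402.70). Insurer: $6,728 − $2,018.40 = $4,709.60.
Bill 3, $209: deductible already satisfied, so patient's share is 30% × $209 = $62.70. Cost to patient: $62.70. OOP to date $7,465.40. Insurer: $209 − $62.70 = $146.30.
Bill 4, $13,470: 30% coinsurance on $13,470 = $4,041. That would push OOP to $11,506.40, over the $9,800 cap, so patient pays $9,800 − $7,465.40 = $2,334.60. Plan pays $13,470 − $2,334.60 = $11,135.40.

$11,135.40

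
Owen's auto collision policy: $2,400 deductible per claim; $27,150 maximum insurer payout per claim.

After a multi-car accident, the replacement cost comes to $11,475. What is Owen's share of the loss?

$2,400

After the deductible, $11,475 − $2,400 = $9,075 remains.
That's under the $27,150 cap, so the insurer reimburses the full $9,075.
The driver bears the rest of the original loss: $11,475 − $9,075 = $2,400.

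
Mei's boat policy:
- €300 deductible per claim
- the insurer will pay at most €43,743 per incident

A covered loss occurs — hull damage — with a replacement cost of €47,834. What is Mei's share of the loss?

Less the €300 deductible: €47,834 − €300 = €47,534.
The €43,743 per-incident cap binds; insurer pays €43,743.
Out of pocket: €47,834 − €43,743 = €4,091.

€4,091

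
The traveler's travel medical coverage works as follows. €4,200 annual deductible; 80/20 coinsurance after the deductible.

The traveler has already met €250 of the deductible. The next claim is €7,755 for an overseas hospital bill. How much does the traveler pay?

€4,711

Remaining deductible: €4,200 − €250 = €3,950.
The remaining €3,805 (= €7,755 − €3,950) moves to coinsurance.
Coinsurance: €3,805 × 20% = €761.
That puts the traveler's cost at €3,950 + €761 = €4,711.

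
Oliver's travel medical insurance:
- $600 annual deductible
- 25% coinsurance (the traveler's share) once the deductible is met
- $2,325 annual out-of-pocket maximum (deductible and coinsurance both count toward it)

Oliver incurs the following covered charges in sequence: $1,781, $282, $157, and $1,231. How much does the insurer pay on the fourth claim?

Claim 1 — $1,781: $600 to deductible, leaving $1,181; 25% of $1,181 = $295.25. Traveler owes $895.25 (running OOP $895.25). Insurer: $1,781 − $895.25 = $885.75.
Claim 2 — $282: deductible already satisfied, so traveler's share is 25% × $282 = $70.50. Traveler pays $70.50; OOP now $965.75. Plan pays $282 − $70.50 = $211.50.
Claim 3 — $157: deductible already satisfied, so traveler's share is 25% × $157 = $39.25. Cost to traveler: $39.25. OOP to date $1,005. Insurer: $157 − $39.25 = $117.75.
Claim 4 — $1,231: deductible already satisfied, so traveler's share is 25% × $1,231 = $307.75. Traveler owes $307.75 (running OOP $1,312.75). Plan pays $1,231 − $307.75 = $923.25.

$923.25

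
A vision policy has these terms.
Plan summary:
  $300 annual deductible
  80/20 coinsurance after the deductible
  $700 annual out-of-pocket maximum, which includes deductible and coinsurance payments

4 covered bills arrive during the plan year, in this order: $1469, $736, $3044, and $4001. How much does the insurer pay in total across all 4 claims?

$8550

#1 ($1469): $300 finishes the deductible; $1169 goes to coinsurance; member's 20% is $233.80. Cost to member: $533.80. OOP to date $533.80. Plan pays $1469 − $533.80 = $935.20.
#2 ($736): deductible already satisfied, so member's share is 20% × $736 = $147.20. Member pays $147.20; OOP now $681. Insurer: $736 − $147.20 = $588.80.
#3 ($3044): 20% coinsurance on $3044 = $608.80. OOP would hit $1289.80 > $700, so the cap limits the member to $700 − $681 = $19. Insurer: $3044 − $19 = $3025.
#4 ($4001): deductible met; 20% of $4001 = $800.20. OOP would hit $1500.20 > $700, so the cap limits the member to $700 − $700 = $0. Insurer: $4001 − $0 = $4001.
Insurer total: $935.20 + $588.80 + $3025 + $4001 = $8550.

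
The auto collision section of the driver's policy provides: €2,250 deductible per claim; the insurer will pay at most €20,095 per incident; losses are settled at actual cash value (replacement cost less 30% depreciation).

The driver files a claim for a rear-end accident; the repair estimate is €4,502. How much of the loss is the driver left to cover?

€3,600.60

At 30% depreciation, ACV = €4,502 − €1,350.60 = €3,151.40.
Less the €2,250 deductible: €3,151.40 − €2,250 = €901.40.
That's under the €20,095 cap, so the insurer reimburses the full €901.40.
Driver's share is the uncovered remainder: €4,502 − €901.40 = €3,600.60.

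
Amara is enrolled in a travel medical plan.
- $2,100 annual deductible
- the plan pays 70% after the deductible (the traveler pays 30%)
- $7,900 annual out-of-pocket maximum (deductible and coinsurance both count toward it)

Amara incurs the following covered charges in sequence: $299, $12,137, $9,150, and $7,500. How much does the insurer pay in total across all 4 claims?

Claim 1 ($299): fully absorbed by the deductible. Traveler owes $299 (running OOP $299). Insurer: $299 − $299 = $0.
Claim 2 ($12,137): $1,801 finishes the deductible; $10,336 goes to coinsurance; coinsurance $10,336 × 30% = $3,100.80. Cost to traveler: $4,901.80. OOP to date $5,200.80. Insurer: $12,137 − $4,901.80 = $7,235.20.
Claim 3 ($9,150): deductible already satisfied, so traveler's share is 30% × $9,150 = $2,745. Adding that to $5,200.80 gives $7,945.80, past the $7,900 cap; traveler pays only $7,900 − $5,200.80 = $2,699.20. Plan pays $9,150 − $2,699.20 = $6,450.80.
Claim 4 ($7,500): deductible met; 30% of $7,500 = $2,250. OOP would hit $10,150 > $7,900, so the cap limits the traveler to $7,900 − $7,900 = $0. Insurer: $7,500 − $0 = $7,500.
Insurer total: $0 + $7,235.20 + $6,450.80 + $7,500 = $21,186.

$21,186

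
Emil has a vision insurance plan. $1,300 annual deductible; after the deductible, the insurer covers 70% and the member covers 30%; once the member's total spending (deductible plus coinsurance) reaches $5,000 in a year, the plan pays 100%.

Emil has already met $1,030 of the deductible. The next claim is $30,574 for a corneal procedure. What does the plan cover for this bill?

$26,604

$1,030 of the $1,300 deductible is already met, leaving $270.
After the $270 deductible portion, $30,574 − $270 = $30,304 is subject to coinsurance.
Member's 30% share of $30,304 is $9,091.20.
So the member owes $270 + $9,091.20 = $9,361.20 before any cap.
That would bring total out-of-pocket to $10,391.20, past the $5,000 cap. The member is capped at $5,000 − $1,030 = $3,970 on this claim.
The insurer covers the remainder: $30,574 − $3,970 = $26,604.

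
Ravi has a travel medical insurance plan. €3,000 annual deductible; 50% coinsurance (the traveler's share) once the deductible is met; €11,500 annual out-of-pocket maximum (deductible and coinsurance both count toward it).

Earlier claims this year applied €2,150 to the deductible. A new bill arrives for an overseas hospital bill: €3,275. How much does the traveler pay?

€2,062.50

€2,150 of the €3,000 deductible is already met, leaving €850.
After the €850 deductible portion, €3,275 − €850 = €2,425 is subject to coinsurance.
Coinsurance: €2,425 × 50% = €1,212.50.
Traveler responsibility before any cap: €850 + €1,212.50 = €2,062.50.
Cumulative spending €2,150 + €2,062.50 = €4,212.50 stays under the €11,500 maximum.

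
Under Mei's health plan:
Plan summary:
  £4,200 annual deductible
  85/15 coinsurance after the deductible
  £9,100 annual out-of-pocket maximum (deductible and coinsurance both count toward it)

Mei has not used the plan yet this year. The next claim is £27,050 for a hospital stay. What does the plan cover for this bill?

£19,422.50

Nothing has been paid toward the £4,200 deductible, so the first £4,200 of this charge is applied there.
The remaining £22,850 (= £27,050 − £4,200) moves to coinsurance.
Patient's 15% share of £22,850 is £3,427.50.
Patient responsibility before any cap: £4,200 + £3,427.50 = £7,627.50.
Cumulative spending £0 + £7,627.50 = £7,627.50 stays under the £9,100 maximum.
The insurer covers the remainder: £27,050 − £7,627.50 = £19,422.50.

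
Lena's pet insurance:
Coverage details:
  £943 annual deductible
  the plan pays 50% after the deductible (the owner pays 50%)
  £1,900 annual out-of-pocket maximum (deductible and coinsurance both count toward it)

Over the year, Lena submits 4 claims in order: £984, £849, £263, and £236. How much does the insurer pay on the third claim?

£131.50

#1 (£984): deductible takes £943, £41 remains; coinsurance £41 × 50% = £20.50. Owner pays £963.50; OOP now £963.50. Plan pays £984 − £963.50 = £20.50.
#2 (£849): 50% coinsurance on £849 = £424.50. Owner owes £424.50 (running OOP £1,388). Plan pays £849 − £424.50 = £424.50.
#3 (£263): deductible met; 50% of £263 = £131.50. Owner pays £131.50; OOP now £1,519.50. Plan pays £263 − £131.50 = £131.50.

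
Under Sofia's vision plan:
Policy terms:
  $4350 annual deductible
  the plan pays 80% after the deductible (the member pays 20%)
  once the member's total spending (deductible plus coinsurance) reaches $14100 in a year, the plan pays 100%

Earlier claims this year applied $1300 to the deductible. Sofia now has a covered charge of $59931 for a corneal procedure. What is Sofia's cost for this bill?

$12800

Deductible still to meet: $4350 − $1300 = $3050.
After the $3050 deductible portion, $59931 − $3050 = $56881 is subject to coinsurance.
Member's 20% share of $56881 is $11376.20.
That puts the member's cost at $3050 + $11376.20 = $14426.20 before any cap.
Adding $14426.20 to the $1300 already spent would give $15726.20, which exceeds the $14100 cap; the member pays just $14100 − $1300 = $12800.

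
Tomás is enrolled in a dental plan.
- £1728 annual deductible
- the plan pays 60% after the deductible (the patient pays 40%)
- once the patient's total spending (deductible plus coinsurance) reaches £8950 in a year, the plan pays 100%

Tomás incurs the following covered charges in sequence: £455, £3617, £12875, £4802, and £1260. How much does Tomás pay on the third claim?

£5150

#1 (£455): fully absorbed by the deductible. Patient pays £455; OOP now £455.
#2 (£3617): £1273 finishes the deductible; £2344 goes to coinsurance; patient's 40% is £937.60. Patient owes £2210.60 (running OOP £2665.60).
#3 (£12875): deductible already satisfied, so patient's share is 40% × £12875 = £5150. Patient owes £5150 (running OOP £7815.60).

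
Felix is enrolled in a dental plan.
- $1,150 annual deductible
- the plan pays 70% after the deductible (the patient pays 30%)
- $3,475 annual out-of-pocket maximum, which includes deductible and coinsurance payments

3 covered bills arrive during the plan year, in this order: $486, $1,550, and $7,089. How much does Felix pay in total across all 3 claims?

Claim 1 ($486): all of it applies to the deductible. Patient pays $486; OOP now $486.
Claim 2 ($1,550): $664 to deductible, leaving $886; 30% of $886 = $265.80. Patient owes $929.80 (running OOP $1,415.80).
Claim 3 ($7,089): deductible already satisfied, so patient's share is 30% × $7,089 = $2,126.70. That would push OOP to $3,542.50, over the $3,475 cap, so patient pays $3,475 − $1,415.80 = $2,059.20.
Summing the patient's payments: $486 + $929.80 + $2,059.20 = $3,475.

$3,475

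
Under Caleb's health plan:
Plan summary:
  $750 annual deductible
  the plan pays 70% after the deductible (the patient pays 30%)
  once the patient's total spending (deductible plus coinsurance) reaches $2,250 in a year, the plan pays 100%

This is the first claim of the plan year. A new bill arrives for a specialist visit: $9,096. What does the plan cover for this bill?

The full $750 deductible is still open; $750 of this bill applies to it.
That leaves $9,096 − $750 = $8,346 for coinsurance.
30% of $8,346 = $2,503.80 falls to the patient.
Patient responsibility before any cap: $750 + $2,503.80 = $3,253.80.
Adding $3,253.80 to the $0 already spent would give $3,253.80, which exceeds the $2,250 cap; the patient pays just $2,250 − $0 = $2,250.
The insurer covers the remainder: $9,096 − $2,250 = $6,846.

$6,846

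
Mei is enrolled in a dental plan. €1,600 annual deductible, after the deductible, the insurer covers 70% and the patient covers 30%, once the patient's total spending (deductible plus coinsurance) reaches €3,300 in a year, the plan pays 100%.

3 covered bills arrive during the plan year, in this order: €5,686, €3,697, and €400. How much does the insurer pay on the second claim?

Claim 1 — €5,686: deductible takes €1,600, €4,086 remains; coinsurance €4,086 × 30% = €1,225.80. Patient pays €2,825.80; OOP now €2,825.80. Insurer: €5,686 − €2,825.80 = €2,860.20.
Claim 2 — €3,697: deductible met; 30% of €3,697 = €1,109.10. That would push OOP to €3,934.90, over the €3,300 cap, so patient pays €3,300 − €2,825.80 = €474.20. Insurer: €3,697 − €474.20 = €3,222.80.

€3,222.80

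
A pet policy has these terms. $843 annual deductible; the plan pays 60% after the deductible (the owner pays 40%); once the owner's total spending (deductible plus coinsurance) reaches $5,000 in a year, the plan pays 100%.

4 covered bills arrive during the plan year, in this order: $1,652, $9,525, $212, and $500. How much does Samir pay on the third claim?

$23.40

Claim 1 — $1,652: $843 to deductible, leaving $809; 40% of $809 = $323.60. Owner pays $1,166.60; OOP now $1,166.60.
Claim 2 — $9,525: deductible already satisfied, so owner's share is 40% × $9,525 = $3,810. Cost to owner: $3,810. OOP to date $4,976.60.
Claim 3 — $212: deductible already satisfied, so owner's share is 40% × $212 = $84.80. That would push OOP to $5,061.40, over the $5,000 cap, so owner pays $5,000 − $4,976.60 = $23.40.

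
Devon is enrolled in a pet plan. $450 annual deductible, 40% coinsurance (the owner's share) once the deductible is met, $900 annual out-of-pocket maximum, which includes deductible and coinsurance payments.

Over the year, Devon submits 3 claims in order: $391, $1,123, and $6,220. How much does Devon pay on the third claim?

Bill 1, $391: entire amount goes to the deductible. Owner owes $391 (running OOP $391).
Bill 2, $1,123: $59 finishes the deductible; $1,064 goes to coinsurance; owner's 40% is $425.60. Owner owes $484.60 (running OOP $875.60).
Bill 3, $6,220: deductible met; 40% of $6,220 = $2,488. OOP would hit $3,363.60 > $900, so the cap limits the owner to $900 − $875.60 = $24.40.

$24.40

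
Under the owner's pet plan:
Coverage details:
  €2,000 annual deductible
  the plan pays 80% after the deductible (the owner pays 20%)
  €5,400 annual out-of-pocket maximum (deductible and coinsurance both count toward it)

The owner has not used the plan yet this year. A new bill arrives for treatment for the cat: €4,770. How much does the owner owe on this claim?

€2,554

The full €2,000 deductible is still open; €2,000 of this bill applies to it.
The remaining €2,770 (= €4,770 − €2,000) moves to coinsurance.
Coinsurance: €2,770 × 20% = €554.
So the owner owes €2,000 + €554 = €2,554 before any cap.
Year-to-date out-of-pocket becomes €0 + €2,554 = €2,554, still under the €5,400 maximum, so no cap applies.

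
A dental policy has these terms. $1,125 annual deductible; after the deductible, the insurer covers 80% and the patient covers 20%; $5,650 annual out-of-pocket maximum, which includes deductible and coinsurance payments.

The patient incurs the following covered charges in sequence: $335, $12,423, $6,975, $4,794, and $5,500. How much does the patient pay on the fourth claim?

$803.40

#1 ($335): fully absorbed by the deductible. Patient owes $335 (running OOP $335).
#2 ($12,423): deductible takes $790, $11,633 remains; coinsurance $11,633 × 20% = $2,326.60. Patient owes $3,116.60 (running OOP $3,451.60).
#3 ($6,975): 20% coinsurance on $6,975 = $1,395. Patient pays $1,395; OOP now $4,846.60.
#4 ($4,794): deductible already satisfied, so patient's share is 20% × $4,794 = $958.80. That would push OOP to $5,805.40, over the $5,650 cap, so patient pays $5,650 − $4,846.60 = $803.40.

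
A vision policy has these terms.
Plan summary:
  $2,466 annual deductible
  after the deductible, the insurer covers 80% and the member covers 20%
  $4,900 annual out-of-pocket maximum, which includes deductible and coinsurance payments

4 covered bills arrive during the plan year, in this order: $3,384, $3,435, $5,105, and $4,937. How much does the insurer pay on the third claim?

$4,084

#1 ($3,384): $2,466 finishes the deductible; $918 goes to coinsurance; member's 20% is $183.60. Member owes $2,649.60 (running OOP $2,649.60). Insurer: $3,384 − $2,649.60 = $734.40.
#2 ($3,435): 20% coinsurance on $3,435 = $687. Member pays $687; OOP now $3,336.60. Insurer: $3,435 − $687 = $2,748.
#3 ($5,105): deductible already satisfied, so member's share is 20% × $5,105 = $1,021. Member pays $1,021; OOP now $4,357.60. Insurer: $5,105 − $1,021 = $4,084.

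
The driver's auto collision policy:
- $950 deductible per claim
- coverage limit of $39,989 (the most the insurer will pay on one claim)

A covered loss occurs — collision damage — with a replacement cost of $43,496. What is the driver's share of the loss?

$3,507

After the deductible, $43,496 − $950 = $42,546 remains.
$42,546 exceeds the $39,989 limit, so the insurer pays the limit: $39,989.
Driver's share is the uncovered remainder: $43,496 − $39,989 = $3,507.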